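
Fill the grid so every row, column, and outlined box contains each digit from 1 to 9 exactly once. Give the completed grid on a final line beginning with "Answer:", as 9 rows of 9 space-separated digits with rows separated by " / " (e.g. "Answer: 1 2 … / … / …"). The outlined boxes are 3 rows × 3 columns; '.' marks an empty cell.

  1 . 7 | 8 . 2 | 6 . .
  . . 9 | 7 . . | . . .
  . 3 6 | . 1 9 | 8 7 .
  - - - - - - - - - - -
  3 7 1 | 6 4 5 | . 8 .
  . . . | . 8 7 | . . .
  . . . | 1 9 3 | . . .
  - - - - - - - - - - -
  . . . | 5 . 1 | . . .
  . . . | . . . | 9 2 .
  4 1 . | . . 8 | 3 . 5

Step 1. [r9c3∈{2}] r9c3 is down to just 2 ⇒ r9c3=2.
Step 2. [r3c1∈{2,5}] row 3 places 5 nowhere but r3c1 ⇒ r3c1=5.
Step 3. [r4c7∈{2}] r4c7 is down to just 2. So r4c7=2.
Step 4. [r9c8∈{6}] r9c8 has the single candidate 6 ⇒ r9c8=6.
Step 5. [r7c8∈{4}] r7c8's peers cover all but 4 ⇒ r7c8=4.
Step 6. [r6c8∈{5}] r6c8 is down to just 5 ⇒ r6c8=5.
Step 7. [r7c7∈{7}] only 7 remains possible at r7c7. So r7c7=7.
Step 8. [r6c7∈{4}] r6c7 has the single candidate 4, so r6c7=4.
Step 9. [r8c4∈{3,4}] r8c4 is the only open cell in col 4 admitting 3, so r8c4=3.
Step 10. [r7c9∈{8}] r7c9 has the single candidate 8 ⇒ r7c9=8.
Step 11. [r5c7∈{1}] only 1 remains possible at r5c7, so r5c7=1.
Step 12. [r6c3∈{8}] r6c3 has the single candidate 8 ⇒ r6c3=8.
Step 13. [r1c2∈{4}] r1c2's peers cover all but 4 ⇒ r1c2=4.
Step 14. [r4c9∈{9}] only 9 remains possible at r4c9. So r4c9=9.
Step 15. [r1c9∈{3}] only 3 remains possible at r1c9, so r1c9=3.
Step 16. [r8c1∈{6,7,8}] 7 has one home in col 1: r8c1 ⇒ r8c1=7.
Step 17. [r8c5∈{6}] r8c5 has the single candidate 6. So r8c5=6.
Step 18. [r5c9∈{6}] r5c9's peers cover all but 6 ⇒ r5c9=6.
Step 19. [r2c1∈{2,8}] in col 1, 8 fits only at r2c1. So r2c1=8.
Step 20. [r2c2∈{2}] r2c2's peers cover all but 2. So r2c2=2.
Step 21. [r6c1∈{2,6}] row 6 places 2 nowhere but r6c1, so r6c1=2.
Step 22. [r5c1∈{9}] r5c1 is down to just 9 ⇒ r5c1=9.
Step 23. [r3c4∈{4}] r3c4 has the single candidate 4 ⇒ r3c4=4.
Step 24. [r8c3∈{5}] only 5 remains possible at r8c3. So r8c3=5.
Step 25. [r6c2∈{6}] r6c2's peers cover all but 6, so r6c2=6.
Step 26. [r2c5∈{3,5}] across row 2, 3 lands solely at r2c5 ⇒ r2c5=3.
Step 27. [r8c9∈{1}] nothing but 1 survives at r8c9, so r8c9=1.
Step 28. [r7c3∈{3}] r7c3's peers cover all but 3, so r7c3=3.
Step 29. [r8c6∈{4}] nothing but 4 survives at r8c6 ⇒ r8c6=4.
Step 30. [r9c5∈{7}] r9c5 has the single candidate 7, so r9c5=7.
Step 31. [r5c3∈{4}] nothing but 4 survives at r5c3, so r5c3=4.
Step 32. [r2c8∈{1}] only 1 remains possible at r2c8. So r2c8=1.
Step 33. [r1c5∈{5}] r1c5's peers cover all but 5, so r1c5=5.
Step 34. [r8c2∈{8}] r8c2 is down to just 8. So r8c2=8.
Step 35. [r9c4∈{9}] r9c4 has the single candidate 9. So r9c4=9.
Step 36. [r2c7∈{5}] r2c7 is down to just 5 ⇒ r2c7=5.
Step 37. [r3c9∈{2}] r3c9 is down to just 2, so r3c9=2.
Step 38. [r2c9∈{4}] r2c9 has the single candidate 4, so r2c9=4.
Step 39. [r7c2∈{9}] only 9 remains possible at r7c2. So r7c2=9.
Step 40. [r7c1∈{6}] r7c1's peers cover all but 6 ⇒ r7c1=6.
Step 41. [r7c5∈{2}] r7c5's peers cover all but 2. So r7c5=2.
Step 42. [r1c8∈{9}] r1c8 has the single candidate 9 ⇒ r1c8=9.
Step 43. [r5c8∈{3}] r5c8 is down to just 3. So r5c8=3.
Step 44. [r6c9∈{7}] nothing but 7 survives at r6c9, so r6c9=7.
Step 45. [r5c4∈{2}] nothing but 2 survives at r5c4 ⇒ r5c4=2.
Step 46. [r5c2∈{5}] r5c2 is down to just 5, so r5c2=5.
Step 47. [r2c6∈{6}] nothing but 6 survives at r2c6, so r2c6=6.

Answer: 1 4 7 8 5 2 6 9 3 / 8 2 9 7 3 6 5 1 4 / 5 3 6 4 1 9 8 7 2 / 3 7 1 6 4 5 2 8 9 / 9 5 4 2 8 7 1 3 6 / 2 6 8 1 9 3 4 5 7 / 6 9 3 5 2 1 7 4 8 / 7 8 5 3 6 4 9 2 1 / 4 1 2 9 7 8 3 6 5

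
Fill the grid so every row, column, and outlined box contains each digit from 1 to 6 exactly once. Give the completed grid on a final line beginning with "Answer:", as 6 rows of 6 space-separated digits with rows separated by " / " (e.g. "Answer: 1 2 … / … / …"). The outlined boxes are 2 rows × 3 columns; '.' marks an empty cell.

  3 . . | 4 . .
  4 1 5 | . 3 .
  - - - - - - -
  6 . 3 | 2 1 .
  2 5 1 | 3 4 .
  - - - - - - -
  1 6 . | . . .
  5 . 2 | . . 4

Step 1. [r2c4∈{6}] r2c4's peers cover all but 6. So r2c4=6.
Step 2. [r2c6∈{2}] r2c6 has the single candidate 2, so r2c6=2.
Step 3. [r1c5∈{5}] nothing but 5 survives at r1c5 ⇒ r1c5=5.
Step 4. [r3c6∈{5}] nothing but 5 survives at r3c6, so r3c6=5.
Step 5. [r6c5∈{6}] nothing but 6 survives at r6c5. So r6c5=6.
Step 6. [r5c3∈{4}] r5c3 has the single candidate 4 ⇒ r5c3=4.
Step 7. [r4c6∈{6}] r4c6 has the single candidate 6. So r4c6=6.
Step 8. [r1c6∈{1}] nothing but 1 survives at r1c6 ⇒ r1c6=1.
Step 9. [r1c2∈{2}] r1c2's peers cover all but 2, so r1c2=2.
Step 10. [r1c3∈{6}] r1c3 is down to just 6. So r1c3=6.
Step 11. [r6c2∈{3}] r6c2's peers cover all but 3. So r6c2=3.
Step 12. [r5c6∈{3}] nothing but 3 survives at r5c6 ⇒ r5c6=3.
Step 13. [r5c5∈{2}] r5c5 is down to just 2, so r5c5=2.
Step 14. [r3c2∈{4}] r3c2's peers cover all but 4, so r3c2=4.
Step 15. [r6c4∈{1}] only 1 remains possible at r6c4, so r6c4=1.
Step 16. [r5c4∈{5}] r5c4 is down to just 5, so r5c4=5.

Answer: 3 2 6 4 5 1 / 4 1 5 6 3 2 / 6 4 3 2 1 5 / 2 5 1 3 4 6 / 1 6 4 5 2 3 / 5 3 2 1 6 4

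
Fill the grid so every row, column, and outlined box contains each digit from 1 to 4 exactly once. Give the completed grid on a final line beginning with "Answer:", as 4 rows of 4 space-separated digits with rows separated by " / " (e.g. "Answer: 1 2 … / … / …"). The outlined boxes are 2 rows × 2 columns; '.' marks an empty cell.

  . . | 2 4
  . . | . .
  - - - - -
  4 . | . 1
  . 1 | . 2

Step 1. [r4c1∈{3}] only 3 remains possible at r4c1 ⇒ r4c1=3.
Step 2. [r2c4∈{3}] nothing but 3 survives at r2c4, so r2c4=3.
Step 3. [r2c1∈{1,2}] r2c1 is the only open cell in col 1 admitting 2 ⇒ r2c1=2.
Step 4. [r4c3∈{4}] only 4 remains possible at r4c3. So r4c3=4.
Step 5. [r3c3∈{3}] r3c3's peers cover all but 3 ⇒ r3c3=3.
Step 6. [r2c2∈{4}] r2c2 is down to just 4. So r2c2=4.
Step 7. [r1c2∈{3}] only 3 remains possible at r1c2, so r1c2=3.
Step 8. [r1c1∈{1}] r1c1's peers cover all but 1 ⇒ r1c1=1.
Step 9. [r3c2∈{2}] only 2 remains possible at r3c2 ⇒ r3c2=2.
Step 10. [r2c3∈{1}] only 1 remains possible at r2c3 ⇒ r2c3=1.

Answer: 1 3 2 4 / 2 4 1 3 / 4 2 3 1 / 3 1 4 2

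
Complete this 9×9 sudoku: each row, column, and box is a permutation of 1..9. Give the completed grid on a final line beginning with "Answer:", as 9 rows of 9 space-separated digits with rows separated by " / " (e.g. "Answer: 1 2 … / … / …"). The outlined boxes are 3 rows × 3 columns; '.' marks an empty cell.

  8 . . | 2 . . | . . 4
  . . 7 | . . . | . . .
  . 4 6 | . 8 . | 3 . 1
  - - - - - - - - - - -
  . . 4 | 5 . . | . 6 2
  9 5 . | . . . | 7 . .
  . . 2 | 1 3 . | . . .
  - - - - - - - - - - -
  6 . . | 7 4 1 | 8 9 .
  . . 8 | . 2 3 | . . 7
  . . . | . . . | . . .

Step 1. [r3c4∈{9}] only 9 remains possible at r3c4, so r3c4=9.
Step 2. [r8c4∈{6}] nothing but 6 survives at r8c4 ⇒ r8c4=6.
Step 3. [r8c2∈{1,9}] 9 has one home in row 8: r8c2, so r8c2=9.
Step 4. [r6c1∈{7}] r6c1's peers cover all but 7. So r6c1=7.
Step 5. [r7c2∈{2,3}] across row 7, 2 lands solely at r7c2, so r7c2=2.
Step 6. [r1c3∈{1,3,5,9}] r1c3 is the only open cell in col 3 admitting 9, so r1c3=9.
Step 7. [r1c2∈{1,3}] row 1 places 3 nowhere but r1c2, so r1c2=3.
Step 8. [r1c5∈{1,5,6,7}] in row 1, 1 fits only at r1c5, so r1c5=1.
Step 9. [r2c2∈{1}] nothing but 1 survives at r2c2 ⇒ r2c2=1.
Step 10. [r4c1∈{1,3}] 3 has one home in row 4: r4c1, so r4c1=3.
Step 11. [r4c7∈{1,9}] r4c7 is the only open cell in row 4 admitting 1, so r4c7=1.
Step 12. [r5c5∈{6}] only 6 remains possible at r5c5, so r5c5=6.
Step 13. [r2c5∈{5}] only 5 remains possible at r2c5. So r2c5=5.
Step 14. [r9c6∈{5,8,9}] in col 6, 5 fits only at r9c6 ⇒ r9c6=5.
Step 15. [r7c3∈{3,5}] in col 3, 5 fits only at r7c3 ⇒ r7c3=5.
Step 16. [r6c9∈{5,8,9}] 5 has one home in col 9: r6c9. So r6c9=5.
Step 17. [r6c7∈{4,9}] across box 6, 9 lands solely at r6c7 ⇒ r6c7=9.
Step 18. [r2c1∈{2}] r2c1 is down to just 2 ⇒ r2c1=2.
Step 19. [r2c7∈{6}] nothing but 6 survives at r2c7. So r2c7=6.
Step 20. [r7c9∈{3}] nothing but 3 survives at r7c9 ⇒ r7c9=3.
Step 21. [r5c9∈{8}] r5c9's peers cover all but 8, so r5c9=8.
Step 22. [r6c8∈{4}] only 4 remains possible at r6c8 ⇒ r6c8=4.
Step 23. [r3c6∈{7}] r3c6 is down to just 7, so r3c6=7.
Step 24. [r1c7∈{5}] only 5 remains possible at r1c7, so r1c7=5.
Step 25. [r4c6∈{8,9}] 9 has one home in col 6: r4c6 ⇒ r4c6=9.
Step 26. [r5c4∈{4}] r5c4's peers cover all but 4, so r5c4=4.
Step 27. [r9c7∈{2,4}] r9c7 is the only open cell in col 7 admitting 2. So r9c7=2.
Step 28. [r9c8∈{1}] only 1 remains possible at r9c8 ⇒ r9c8=1.
Step 29. [r6c2∈{6,8}] r6c2 is the only open cell in row 6 admitting 6, so r6c2=6.
Step 30. [r9c1∈{4}] r9c1 has the single candidate 4 ⇒ r9c1=4.
Step 31. [r1c8∈{7}] only 7 remains possible at r1c8, so r1c8=7.
Step 32. [r5c8∈{3}] r5c8 is down to just 3 ⇒ r5c8=3.
Step 33. [r3c1∈{5}] only 5 remains possible at r3c1. So r3c1=5.
Step 34. [r6c6∈{8}] r6c6 is down to just 8 ⇒ r6c6=8.
Step 35. [r8c7∈{4}] r8c7's peers cover all but 4. So r8c7=4.
Step 36. [r9c2∈{7}] only 7 remains possible at r9c2. So r9c2=7.
Step 37. [r9c5∈{9}] only 9 remains possible at r9c5 ⇒ r9c5=9.
Step 38. [r8c8∈{5}] r8c8 is down to just 5, so r8c8=5.
Step 39. [r2c8∈{8}] only 8 remains possible at r2c8, so r2c8=8.
Step 40. [r2c9∈{9}] nothing but 9 survives at r2c9 ⇒ r2c9=9.
Step 41. [r9c4∈{8}] r9c4 has the single candidate 8 ⇒ r9c4=8.
Step 42. [r2c4∈{3}] nothing but 3 survives at r2c4 ⇒ r2c4=3.
Step 43. [r5c6∈{2}] r5c6 has the single candidate 2, so r5c6=2.
Step 44. [r4c2∈{8}] nothing but 8 survives at r4c2, so r4c2=8.
Step 45. [r9c3∈{3}] nothing but 3 survives at r9c3 ⇒ r9c3=3.
Step 46. [r4c5∈{7}] r4c5 is down to just 7, so r4c5=7.
Step 47. [r1c6∈{6}] only 6 remains possible at r1c6, so r1c6=6.
Step 48. [r8c1∈{1}] r8c1 has the single candidate 1 ⇒ r8c1=1.
Step 49. [r3c8∈{2}] r3c8 has the single candidate 2. So r3c8=2.
Step 50. [r2c6∈{4}] r2c6 has the single candidate 4. So r2c6=4.
Step 51. [r9c9∈{6}] r9c9 has the single candidate 6. So r9c9=6.
Step 52. [r5c3∈{1}] r5c3 has the single candidate 1, so r5c3=1.

Answer: 8 3 9 2 1 6 5 7 4 / 2 1 7 3 5 4 6 8 9 / 5 4 6 9 8 7 3 2 1 / 3 8 4 5 7 9 1 6 2 / 9 5 1 4 6 2 7 3 8 / 7 6 2 1 3 8 9 4 5 / 6 2 5 7 4 1 8 9 3 / 1 9 8 6 2 3 4 5 7 / 4 7 3 8 9 5 2 1 6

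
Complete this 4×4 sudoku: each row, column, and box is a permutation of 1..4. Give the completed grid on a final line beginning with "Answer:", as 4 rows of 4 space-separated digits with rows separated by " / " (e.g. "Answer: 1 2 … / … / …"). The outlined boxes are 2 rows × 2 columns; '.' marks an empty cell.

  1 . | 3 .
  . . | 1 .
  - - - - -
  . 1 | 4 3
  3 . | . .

Step 1. [r2c1∈{2,4}] across col 1, 4 lands solely at r2c1 ⇒ r2c1=4.
Step 2. [r1c2∈{2}] r1c2 has the single candidate 2, so r1c2=2.
Step 3. [r4c3∈{2}] only 2 remains possible at r4c3 ⇒ r4c3=2.
Step 4. [r4c2∈{4}] r4c2 is down to just 4. So r4c2=4.
Step 5. [r3c1∈{2}] nothing but 2 survives at r3c1 ⇒ r3c1=2.
Step 6. [r4c4∈{1}] nothing but 1 survives at r4c4 ⇒ r4c4=1.
Step 7. [r1c4∈{4}] r1c4 has the single candidate 4, so r1c4=4.
Step 8. [r2c2∈{3}] only 3 remains possible at r2c2, so r2c2=3.
Step 9. [r2c4∈{2}] only 2 remains possible at r2c4. So r2c4=2.

Answer: 1 2 3 4 / 4 3 1 2 / 2 1 4 3 / 3 4 2 1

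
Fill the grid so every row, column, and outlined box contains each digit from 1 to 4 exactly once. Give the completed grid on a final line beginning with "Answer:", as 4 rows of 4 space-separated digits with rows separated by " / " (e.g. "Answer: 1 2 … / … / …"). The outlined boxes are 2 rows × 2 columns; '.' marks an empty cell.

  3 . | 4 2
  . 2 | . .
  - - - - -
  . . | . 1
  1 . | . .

Step 1. [r3c1∈{2,4}] across col 1, 2 lands solely at r3c1 ⇒ r3c1=2.
Step 2. [r3c3∈{3}] only 3 remains possible at r3c3 ⇒ r3c3=3.
Step 3. [r3c2∈{4}] only 4 remains possible at r3c2. So r3c2=4.
Step 4. [r1c2∈{1}] r1c2's peers cover all but 1. So r1c2=1.
Step 5. [r4c2∈{3}] only 3 remains possible at r4c2. So r4c2=3.
Step 6. [r2c1∈{4}] r2c1's peers cover all but 4, so r2c1=4.
Step 7. [r4c4∈{4}] r4c4 is down to just 4. So r4c4=4.
Step 8. [r2c3∈{1}] only 1 remains possible at r2c3 ⇒ r2c3=1.
Step 9. [r2c4∈{3}] r2c4 has the single candidate 3 ⇒ r2c4=3.
Step 10. [r4c3∈{2}] r4c3's peers cover all but 2, so r4c3=2.

Answer: 3 1 4 2 / 4 2 1 3 / 2 4 3 1 / 1 3 2 4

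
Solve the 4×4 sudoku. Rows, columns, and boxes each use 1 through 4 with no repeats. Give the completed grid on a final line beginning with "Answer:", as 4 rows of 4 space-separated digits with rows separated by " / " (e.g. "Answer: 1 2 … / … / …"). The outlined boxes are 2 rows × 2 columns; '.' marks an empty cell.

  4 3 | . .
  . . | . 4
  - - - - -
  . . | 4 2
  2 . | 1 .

Step 1. [r2c2∈{1,2}] r2c2 is the only open cell in col 2 admitting 2, so r2c2=2.
Step 2. [r3c1∈{1,3}] in row 3, 3 fits only at r3c1, so r3c1=3.
Step 3. [r4c2∈{4}] only 4 remains possible at r4c2 ⇒ r4c2=4.
Step 4. [r2c1∈{1}] r2c1 has the single candidate 1, so r2c1=1.
Step 5. [r4c4∈{3}] nothing but 3 survives at r4c4. So r4c4=3.
Step 6. [r2c3∈{3}] r2c3 has the single candidate 3, so r2c3=3.
Step 7. [r1c3∈{2}] r1c3 is down to just 2 ⇒ r1c3=2.
Step 8. [r1c4∈{1}] nothing but 1 survives at r1c4. So r1c4=1.
Step 9. [r3c2∈{1}] r3c2 is down to just 1. So r3c2=1.

Answer: 4 3 2 1 / 1 2 3 4 / 3 1 4 2 / 2 4 1 3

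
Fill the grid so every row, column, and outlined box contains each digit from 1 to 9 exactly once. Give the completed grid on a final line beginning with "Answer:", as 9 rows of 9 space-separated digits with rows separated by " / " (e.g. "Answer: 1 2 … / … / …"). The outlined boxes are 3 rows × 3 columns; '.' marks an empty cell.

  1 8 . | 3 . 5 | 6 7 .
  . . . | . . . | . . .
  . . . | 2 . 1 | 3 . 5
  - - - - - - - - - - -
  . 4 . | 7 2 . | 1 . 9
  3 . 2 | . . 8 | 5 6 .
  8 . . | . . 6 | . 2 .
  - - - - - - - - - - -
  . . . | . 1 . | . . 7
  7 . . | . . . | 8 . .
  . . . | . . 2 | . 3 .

Step 1. [r5c9∈{4}] r5c9's peers cover all but 4. So r5c9=4.
Step 2. [r5c5∈{9}] r5c5 has the single candidate 9 ⇒ r5c5=9.
Step 3. [r1c3∈{4,9}] in row 1, 9 fits only at r1c3, so r1c3=9.
Step 4. [r1c5∈{4}] nothing but 4 survives at r1c5 ⇒ r1c5=4.
Step 5. [r2c9∈{1,2,8}] col 9 places 8 nowhere but r2c9, so r2c9=8.
Step 6. [r6c2∈{1,5,7,9}] r6c2 is the only open cell in row 6 admitting 9 ⇒ r6c2=9.
Step 7. [r3c8∈{4,9}] row 3 places 9 nowhere but r3c8. So r3c8=9.
Step 8. [r6c4∈{1,4,5}] 4 has one home in row 6: r6c4, so r6c4=4.
Step 9. [r9c5∈{5,6,7,8}] row 9 places 7 nowhere but r9c5 ⇒ r9c5=7.
Step 10. [r2c5∈{6}] only 6 remains possible at r2c5. So r2c5=6.
Step 11. [r6c3∈{1,5,7}] 1 has one home in row 6: r6c3, so r6c3=1.
Step 12. [r2c4∈{9}] r2c4's peers cover all but 9. So r2c4=9.
Step 13. [r4c6∈{3}] only 3 remains possible at r4c6 ⇒ r4c6=3.
Step 14. [r8c5∈{3,5}] r8c5 is the only open cell in col 5 admitting 3, so r8c5=3.
Step 15. [r5c2∈{7}] r5c2 has the single candidate 7 ⇒ r5c2=7.
Step 16. [r3c2∈{6}] nothing but 6 survives at r3c2 ⇒ r3c2=6.
Step 17. [r3c1∈{4}] only 4 remains possible at r3c1. So r3c1=4.
Step 18. [r1c9∈{2}] r1c9 is down to just 2 ⇒ r1c9=2.
Step 19. [r8c2∈{1,2,5}] in row 8, 2 fits only at r8c2, so r8c2=2.
Step 20. [r2c7∈{4}] r2c7's peers cover all but 4 ⇒ r2c7=4.
Step 21. [r9c3∈{4,5,6,8}] in row 9, 4 fits only at r9c3 ⇒ r9c3=4.
Step 22. [r7c3∈{3,5,6,8}] col 3 places 8 nowhere but r7c3, so r7c3=8.
Step 23. [r2c3∈{3,5,7}] col 3 places 3 nowhere but r2c3. So r2c3=3.
Step 24. [r2c2∈{5}] only 5 remains possible at r2c2, so r2c2=5.
Step 25. [r9c7∈{9}] only 9 remains possible at r9c7. So r9c7=9.
Step 26. [r7c1∈{5,6,9}] across col 1, 9 lands solely at r7c1. So r7c1=9.
Step 27. [r7c4∈{5,6}] in row 7, 6 fits only at r7c4 ⇒ r7c4=6.
Step 28. [r8c4∈{5}] only 5 remains possible at r8c4. So r8c4=5.
Step 29. [r8c3∈{6}] only 6 remains possible at r8c3. So r8c3=6.
Step 30. [r7c6∈{4}] only 4 remains possible at r7c6 ⇒ r7c6=4.
Step 31. [r8c9∈{1}] only 1 remains possible at r8c9, so r8c9=1.
Step 32. [r4c1∈{5,6}] in row 4, 6 fits only at r4c1. So r4c1=6.
Step 33. [r3c3∈{7}] r3c3's peers cover all but 7. So r3c3=7.
Step 34. [r8c6∈{9}] r8c6's peers cover all but 9, so r8c6=9.
Step 35. [r6c5∈{5}] r6c5's peers cover all but 5, so r6c5=5.
Step 36. [r5c4∈{1}] r5c4 is down to just 1 ⇒ r5c4=1.
Step 37. [r6c9∈{3}] r6c9 has the single candidate 3 ⇒ r6c9=3.
Step 38. [r7c2∈{3}] only 3 remains possible at r7c2 ⇒ r7c2=3.
Step 39. [r7c8∈{5}] r7c8 is down to just 5. So r7c8=5.
Step 40. [r3c5∈{8}] r3c5's peers cover all but 8. So r3c5=8.
Step 41. [r9c1∈{5}] nothing but 5 survives at r9c1 ⇒ r9c1=5.
Step 42. [r9c9∈{6}] r9c9's peers cover all but 6. So r9c9=6.
Step 43. [r6c7∈{7}] r6c7 has the single candidate 7, so r6c7=7.
Step 44. [r8c8∈{4}] r8c8 is down to just 4. So r8c8=4.
Step 45. [r7c7∈{2}] only 2 remains possible at r7c7, so r7c7=2.
Step 46. [r9c4∈{8}] only 8 remains possible at r9c4, so r9c4=8.
Step 47. [r4c3∈{5}] r4c3 has the single candidate 5. So r4c3=5.
Step 48. [r4c8∈{8}] r4c8 has the single candidate 8, so r4c8=8.
Step 49. [r2c1∈{2}] r2c1 has the single candidate 2, so r2c1=2.
Step 50. [r9c2∈{1}] nothing but 1 survives at r9c2 ⇒ r9c2=1.
Step 51. [r2c6∈{7}] r2c6's peers cover all but 7 ⇒ r2c6=7.
Step 52. [r2c8∈{1}] r2c8's peers cover all but 1. So r2c8=1.

Answer: 1 8 9 3 4 5 6 7 2 / 2 5 3 9 6 7 4 1 8 / 4 6 7 2 8 1 3 9 5 / 6 4 5 7 2 3 1 8 9 / 3 7 2 1 9 8 5 6 4 / 8 9 1 4 5 6 7 2 3 / 9 3 8 6 1 4 2 5 7 / 7 2 6 5 3 9 8 4 1 / 5 1 4 8 7 2 9 3 6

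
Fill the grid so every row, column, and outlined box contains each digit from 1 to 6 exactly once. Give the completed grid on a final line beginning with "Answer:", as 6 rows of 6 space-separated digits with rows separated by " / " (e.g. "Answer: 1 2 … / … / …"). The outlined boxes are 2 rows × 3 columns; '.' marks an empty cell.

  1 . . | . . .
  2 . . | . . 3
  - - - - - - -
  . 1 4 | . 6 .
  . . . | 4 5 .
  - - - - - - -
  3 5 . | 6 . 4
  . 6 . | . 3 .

Step 1. [r3c6∈{2}] nothing but 2 survives at r3c6. So r3c6=2.
Step 2. [r2c3∈{5,6}] 6 has one home in row 2: r2c3, so r2c3=6.
Step 3. [r2c4∈{1,5}] across row 2, 5 lands solely at r2c4. So r2c4=5.
Step 4. [r6c4∈{1,2}] col 4 places 1 nowhere but r6c4 ⇒ r6c4=1.
Step 5. [r4c2∈{2,3}] in col 2, 2 fits only at r4c2, so r4c2=2.
Step 6. [r5c5∈{2}] r5c5 is down to just 2. So r5c5=2.
Step 7. [r1c5∈{4}] r1c5's peers cover all but 4. So r1c5=4.
Step 8. [r1c2∈{3}] r1c2 has the single candidate 3, so r1c2=3.
Step 9. [r1c3∈{5}] r1c3 has the single candidate 5. So r1c3=5.
Step 10. [r5c3∈{1}] r5c3's peers cover all but 1 ⇒ r5c3=1.
Step 11. [r4c6∈{1}] only 1 remains possible at r4c6 ⇒ r4c6=1.
Step 12. [r1c6∈{6}] only 6 remains possible at r1c6 ⇒ r1c6=6.
Step 13. [r4c3∈{3}] r4c3 is down to just 3 ⇒ r4c3=3.
Step 14. [r3c4∈{3}] r3c4 is down to just 3. So r3c4=3.
Step 15. [r4c1∈{6}] r4c1 has the single candidate 6. So r4c1=6.
Step 16. [r6c1∈{4}] r6c1 has the single candidate 4 ⇒ r6c1=4.
Step 17. [r6c3∈{2}] only 2 remains possible at r6c3. So r6c3=2.
Step 18. [r6c6∈{5}] nothing but 5 survives at r6c6 ⇒ r6c6=5.
Step 19. [r2c2∈{4}] r2c2 has the single candidate 4, so r2c2=4.
Step 20. [r3c1∈{5}] only 5 remains possible at r3c1, so r3c1=5.
Step 21. [r2c5∈{1}] r2c5's peers cover all but 1, so r2c5=1.
Step 22. [r1c4∈{2}] only 2 remains possible at r1c4. So r1c4=2.

Answer: 1 3 5 2 4 6 / 2 4 6 5 1 3 / 5 1 4 3 6 2 / 6 2 3 4 5 1 / 3 5 1 6 2 4 / 4 6 2 1 3 5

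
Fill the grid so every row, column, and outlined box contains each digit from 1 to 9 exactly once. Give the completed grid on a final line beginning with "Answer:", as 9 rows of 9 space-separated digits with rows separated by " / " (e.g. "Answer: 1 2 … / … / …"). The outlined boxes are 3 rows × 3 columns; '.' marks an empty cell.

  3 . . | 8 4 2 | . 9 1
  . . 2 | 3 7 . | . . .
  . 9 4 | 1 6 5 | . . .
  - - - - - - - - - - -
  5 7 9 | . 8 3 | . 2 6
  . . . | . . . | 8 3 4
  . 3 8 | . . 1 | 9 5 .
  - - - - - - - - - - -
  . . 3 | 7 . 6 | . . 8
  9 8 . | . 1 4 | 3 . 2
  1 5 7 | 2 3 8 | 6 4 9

Step 1. [r3c1∈{7,8}] r3c1 is the only open cell in col 1 admitting 7 ⇒ r3c1=7.
Step 2. [r1c2∈{6}] nothing but 6 survives at r1c2. So r1c2=6.
Step 3. [r6c1∈{2,4,6}] r6c1 is the only open cell in box 4 admitting 4. So r6c1=4.
Step 4. [r7c7∈{1,5}] r7c7 is the only open cell in box 9 admitting 5 ⇒ r7c7=5.
Step 5. [r5c4∈{5,6,9}] r5c4 is the only open cell in col 4 admitting 9. So r5c4=9.
Step 6. [r7c1∈{2}] only 2 remains possible at r7c1. So r7c1=2.
Step 7. [r5c2∈{1,2}] in col 2, 2 fits only at r5c2 ⇒ r5c2=2.
Step 8. [r2c8∈{6,8}] in row 2, 6 fits only at r2c8, so r2c8=6.
Step 9. [r5c3∈{1,6}] 1 has one home in row 5: r5c3. So r5c3=1.
Step 10. [r8c4∈{5}] only 5 remains possible at r8c4, so r8c4=5.
Step 11. [r6c5∈{2}] only 2 remains possible at r6c5. So r6c5=2.
Step 12. [r2c9∈{5}] nothing but 5 survives at r2c9 ⇒ r2c9=5.
Step 13. [r3c7∈{2}] only 2 remains possible at r3c7, so r3c7=2.
Step 14. [r7c5∈{9}] r7c5 is down to just 9, so r7c5=9.
Step 15. [r8c8∈{7}] r8c8 is down to just 7. So r8c8=7.
Step 16. [r5c5∈{5}] r5c5 has the single candidate 5 ⇒ r5c5=5.
Step 17. [r2c7∈{4}] only 4 remains possible at r2c7 ⇒ r2c7=4.
Step 18. [r6c4∈{6}] r6c4 is down to just 6, so r6c4=6.
Step 19. [r5c6∈{7}] only 7 remains possible at r5c6, so r5c6=7.
Step 20. [r3c9∈{3}] r3c9's peers cover all but 3 ⇒ r3c9=3.
Step 21. [r6c9∈{7}] r6c9 has the single candidate 7. So r6c9=7.
Step 22. [r7c8∈{1}] r7c8 has the single candidate 1 ⇒ r7c8=1.
Step 23. [r2c2∈{1}] nothing but 1 survives at r2c2 ⇒ r2c2=1.
Step 24. [r4c4∈{4}] nothing but 4 survives at r4c4. So r4c4=4.
Step 25. [r3c8∈{8}] r3c8 is down to just 8 ⇒ r3c8=8.
Step 26. [r8c3∈{6}] nothing but 6 survives at r8c3 ⇒ r8c3=6.
Step 27. [r4c7∈{1}] r4c7 has the single candidate 1, so r4c7=1.
Step 28. [r2c6∈{9}] nothing but 9 survives at r2c6, so r2c6=9.
Step 29. [r5c1∈{6}] r5c1 has the single candidate 6, so r5c1=6.
Step 30. [r2c1∈{8}] r2c1's peers cover all but 8, so r2c1=8.
Step 31. [r1c7∈{7}] only 7 remains possible at r1c7. So r1c7=7.
Step 32. [r1c3∈{5}] nothing but 5 survives at r1c3. So r1c3=5.
Step 33. [r7c2∈{4}] only 4 remains possible at r7c2 ⇒ r7c2=4.

Answer: 3 6 5 8 4 2 7 9 1 / 8 1 2 3 7 9 4 6 5 / 7 9 4 1 6 5 2 8 3 / 5 7 9 4 8 3 1 2 6 / 6 2 1 9 5 7 8 3 4 / 4 3 8 6 2 1 9 5 7 / 2 4 3 7 9 6 5 1 8 / 9 8 6 5 1 4 3 7 2 / 1 5 7 2 3 8 6 4 9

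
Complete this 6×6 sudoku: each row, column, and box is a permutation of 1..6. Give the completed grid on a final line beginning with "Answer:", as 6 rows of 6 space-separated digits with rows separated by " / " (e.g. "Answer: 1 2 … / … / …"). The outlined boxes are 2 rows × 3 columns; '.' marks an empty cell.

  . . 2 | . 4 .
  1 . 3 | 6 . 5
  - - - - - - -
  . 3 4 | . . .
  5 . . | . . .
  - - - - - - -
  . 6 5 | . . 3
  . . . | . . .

Step 1. [r6c3∈{1}] r6c3 is down to just 1 ⇒ r6c3=1.
Step 2. [r2c5∈{2}] only 2 remains possible at r2c5 ⇒ r2c5=2.
Step 3. [r4c2∈{1,2}] r4c2 is the only open cell in col 2 admitting 1. So r4c2=1.
Step 4. [r3c1∈{2,6}] box 3 places 2 nowhere but r3c1. So r3c1=2.
Step 5. [r5c4∈{1,2,4}] r5c4 is the only open cell in row 5 admitting 2, so r5c4=2.
Step 6. [r4c5∈{3,6}] 3 has one home in col 5: r4c5, so r4c5=3.
Step 7. [r5c1∈{4}] only 4 remains possible at r5c1, so r5c1=4.
Step 8. [r1c6∈{1}] r1c6 has the single candidate 1 ⇒ r1c6=1.
Step 9. [r3c6∈{6}] r3c6 is down to just 6 ⇒ r3c6=6.
Step 10. [r3c4∈{1,5}] in col 4, 1 fits only at r3c4 ⇒ r3c4=1.
Step 11. [r4c4∈{4}] r4c4's peers cover all but 4. So r4c4=4.
Step 12. [r3c5∈{5}] only 5 remains possible at r3c5. So r3c5=5.
Step 13. [r1c2∈{5}] nothing but 5 survives at r1c2, so r1c2=5.
Step 14. [r6c5∈{6}] r6c5's peers cover all but 6. So r6c5=6.
Step 15. [r5c5∈{1}] nothing but 1 survives at r5c5 ⇒ r5c5=1.
Step 16. [r6c1∈{3}] nothing but 3 survives at r6c1 ⇒ r6c1=3.
Step 17. [r4c3∈{6}] r4c3's peers cover all but 6. So r4c3=6.
Step 18. [r6c2∈{2}] only 2 remains possible at r6c2, so r6c2=2.
Step 19. [r1c4∈{3}] r1c4's peers cover all but 3 ⇒ r1c4=3.
Step 20. [r4c6∈{2}] r4c6 has the single candidate 2 ⇒ r4c6=2.
Step 21. [r1c1∈{6}] r1c1 has the single candidate 6, so r1c1=6.
Step 22. [r2c2∈{4}] r2c2's peers cover all but 4, so r2c2=4.
Step 23. [r6c4∈{5}] r6c4 has the single candidate 5 ⇒ r6c4=5.
Step 24. [r6c6∈{4}] r6c6's peers cover all but 4 ⇒ r6c6=4.

Answer: 6 5 2 3 4 1 / 1 4 3 6 2 5 / 2 3 4 1 5 6 / 5 1 6 4 3 2 / 4 6 5 2 1 3 / 3 2 1 5 6 4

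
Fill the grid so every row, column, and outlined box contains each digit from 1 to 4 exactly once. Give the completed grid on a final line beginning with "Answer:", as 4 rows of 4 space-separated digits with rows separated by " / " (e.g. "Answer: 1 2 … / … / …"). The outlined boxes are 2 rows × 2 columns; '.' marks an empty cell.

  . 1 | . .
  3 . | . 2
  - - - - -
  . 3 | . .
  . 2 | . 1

Step 1. [r3c4∈{4}] nothing but 4 survives at r3c4. So r3c4=4.
Step 2. [r2c2∈{4}] only 4 remains possible at r2c2, so r2c2=4.
Step 3. [r1c3∈{3,4}] 4 has one home in row 1: r1c3 ⇒ r1c3=4.
Step 4. [r1c1∈{2}] nothing but 2 survives at r1c1, so r1c1=2.
Step 5. [r2c3∈{1}] r2c3 has the single candidate 1, so r2c3=1.
Step 6. [r3c1∈{1}] only 1 remains possible at r3c1 ⇒ r3c1=1.
Step 7. [r4c1∈{4}] only 4 remains possible at r4c1. So r4c1=4.
Step 8. [r1c4∈{3}] r1c4's peers cover all but 3, so r1c4=3.
Step 9. [r3c3∈{2}] r3c3 has the single candidate 2 ⇒ r3c3=2.
Step 10. [r4c3∈{3}] r4c3 is down to just 3, so r4c3=3.

Answer: 2 1 4 3 / 3 4 1 2 / 1 3 2 4 / 4 2 3 1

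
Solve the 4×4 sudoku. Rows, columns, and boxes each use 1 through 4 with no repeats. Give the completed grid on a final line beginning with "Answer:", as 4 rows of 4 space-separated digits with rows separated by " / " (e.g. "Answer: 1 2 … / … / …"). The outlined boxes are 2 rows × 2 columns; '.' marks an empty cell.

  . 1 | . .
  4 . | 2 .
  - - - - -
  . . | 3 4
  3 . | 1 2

Step 1. [r1c4∈{3}] only 3 remains possible at r1c4 ⇒ r1c4=3.
Step 2. [r3c2∈{2}] r3c2 has the single candidate 2 ⇒ r3c2=2.
Step 3. [r3c1∈{1}] r3c1 is down to just 1. So r3c1=1.
Step 4. [r4c2∈{4}] nothing but 4 survives at r4c2. So r4c2=4.
Step 5. [r2c4∈{1}] r2c4 has the single candidate 1. So r2c4=1.
Step 6. [r2c2∈{3}] r2c2's peers cover all but 3. So r2c2=3.
Step 7. [r1c3∈{4}] r1c3's peers cover all but 4. So r1c3=4.
Step 8. [r1c1∈{2}] r1c1 is down to just 2, so r1c1=2.

Answer: 2 1 4 3 / 4 3 2 1 / 1 2 3 4 / 3 4 1 2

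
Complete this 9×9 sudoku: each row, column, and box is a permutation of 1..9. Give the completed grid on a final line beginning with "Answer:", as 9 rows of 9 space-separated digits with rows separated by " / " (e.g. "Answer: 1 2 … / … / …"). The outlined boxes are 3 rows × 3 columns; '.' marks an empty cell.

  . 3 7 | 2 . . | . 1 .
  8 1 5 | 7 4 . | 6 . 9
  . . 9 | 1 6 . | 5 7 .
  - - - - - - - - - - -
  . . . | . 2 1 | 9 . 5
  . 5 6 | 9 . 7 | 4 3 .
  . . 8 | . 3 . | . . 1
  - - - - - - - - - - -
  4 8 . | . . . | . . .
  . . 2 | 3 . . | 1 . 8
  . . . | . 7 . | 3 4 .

Step 1. [r5c9∈{2}] r5c9 has the single candidate 2 ⇒ r5c9=2.
Step 2. [r9c9∈{6}] r9c9's peers cover all but 6 ⇒ r9c9=6.
Step 3. [r9c2∈{9}] r9c2's peers cover all but 9, so r9c2=9.
Step 4. [r8c6∈{4,5,6,9}] across row 8, 4 lands solely at r8c6 ⇒ r8c6=4.
Step 5. [r4c3∈{3,4}] across col 3, 4 lands solely at r4c3, so r4c3=4.
Step 6. [r3c6∈{3,8}] in row 3, 8 fits only at r3c6, so r3c6=8.
Step 7. [r4c2∈{7}] r4c2's peers cover all but 7, so r4c2=7.
Step 8. [r7c5∈{1,5,9}] col 5 places 1 nowhere but r7c5 ⇒ r7c5=1.
Step 9. [r7c7∈{2,7}] across col 7, 2 lands solely at r7c7, so r7c7=2.
Step 10. [r6c8∈{6}] r6c8 has the single candidate 6, so r6c8=6.
Step 11. [r6c6∈{5}] r6c6's peers cover all but 5. So r6c6=5.
Step 12. [r9c4∈{5,8}] 8 has one home in row 9: r9c4, so r9c4=8.
Step 13. [r7c4∈{5,6}] r7c4 is the only open cell in col 4 admitting 5, so r7c4=5.
Step 14. [r8c5∈{9}] only 9 remains possible at r8c5. So r8c5=9.
Step 15. [r8c1∈{5,6,7}] in row 8, 7 fits only at r8c1. So r8c1=7.
Step 16. [r6c2∈{2}] nothing but 2 survives at r6c2. So r6c2=2.
Step 17. [r5c1∈{1}] r5c1's peers cover all but 1, so r5c1=1.
Step 18. [r3c9∈{3,4}] 3 has one home in row 3: r3c9 ⇒ r3c9=3.
Step 19. [r1c9∈{4}] nothing but 4 survives at r1c9, so r1c9=4.
Step 20. [r7c9∈{7}] r7c9 has the single candidate 7. So r7c9=7.
Step 21. [r9c3∈{1}] r9c3's peers cover all but 1, so r9c3=1.
Step 22. [r9c6∈{2}] r9c6's peers cover all but 2, so r9c6=2.
Step 23. [r7c6∈{6}] nothing but 6 survives at r7c6, so r7c6=6.
Step 24. [r4c1∈{3}] r4c1 has the single candidate 3. So r4c1=3.
Step 25. [r7c8∈{9}] r7c8 has the single candidate 9, so r7c8=9.
Step 26. [r5c5∈{8}] r5c5 has the single candidate 8, so r5c5=8.
Step 27. [r2c8∈{2}] r2c8 has the single candidate 2, so r2c8=2.
Step 28. [r8c8∈{5}] only 5 remains possible at r8c8, so r8c8=5.
Step 29. [r6c7∈{7}] nothing but 7 survives at r6c7 ⇒ r6c7=7.
Step 30. [r7c3∈{3}] r7c3's peers cover all but 3, so r7c3=3.
Step 31. [r1c7∈{8}] nothing but 8 survives at r1c7. So r1c7=8.
Step 32. [r4c8∈{8}] nothing but 8 survives at r4c8, so r4c8=8.
Step 33. [r1c5∈{5}] r1c5's peers cover all but 5. So r1c5=5.
Step 34. [r6c4∈{4}] r6c4 is down to just 4, so r6c4=4.
Step 35. [r1c1∈{6}] r1c1's peers cover all but 6, so r1c1=6.
Step 36. [r4c4∈{6}] r4c4's peers cover all but 6. So r4c4=6.
Step 37. [r1c6∈{9}] only 9 remains possible at r1c6, so r1c6=9.
Step 38. [r2c6∈{3}] r2c6 has the single candidate 3 ⇒ r2c6=3.
Step 39. [r3c1∈{2}] only 2 remains possible at r3c1. So r3c1=2.
Step 40. [r9c1∈{5}] r9c1 has the single candidate 5 ⇒ r9c1=5.
Step 41. [r3c2∈{4}] r3c2's peers cover all but 4, so r3c2=4.
Step 42. [r8c2∈{6}] r8c2's peers cover all but 6, so r8c2=6.
Step 43. [r6c1∈{9}] r6c1's peers cover all but 9 ⇒ r6c1=9.

Answer: 6 3 7 2 5 9 8 1 4 / 8 1 5 7 4 3 6 2 9 / 2 4 9 1 6 8 5 7 3 / 3 7 4 6 2 1 9 8 5 / 1 5 6 9 8 7 4 3 2 / 9 2 8 4 3 5 7 6 1 / 4 8 3 5 1 6 2 9 7 / 7 6 2 3 9 4 1 5 8 / 5 9 1 8 7 2 3 4 6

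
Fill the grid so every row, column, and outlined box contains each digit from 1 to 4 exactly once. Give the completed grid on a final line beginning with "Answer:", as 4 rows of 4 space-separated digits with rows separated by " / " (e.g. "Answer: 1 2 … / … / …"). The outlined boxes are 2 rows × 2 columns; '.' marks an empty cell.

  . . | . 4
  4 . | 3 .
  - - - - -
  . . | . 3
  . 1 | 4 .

Step 1. [r2c2∈{2}] r2c2's peers cover all but 2, so r2c2=2.
Step 2. [r3c3∈{1,2}] row 3 places 1 nowhere but r3c3. So r3c3=1.
Step 3. [r4c1∈{2,3}] row 4 places 3 nowhere but r4c1. So r4c1=3.
Step 4. [r1c2∈{3}] r1c2 is down to just 3, so r1c2=3.
Step 5. [r3c2∈{4}] only 4 remains possible at r3c2 ⇒ r3c2=4.
Step 6. [r3c1∈{2}] nothing but 2 survives at r3c1 ⇒ r3c1=2.
Step 7. [r2c4∈{1}] nothing but 1 survives at r2c4, so r2c4=1.
Step 8. [r4c4∈{2}] r4c4's peers cover all but 2 ⇒ r4c4=2.
Step 9. [r1c1∈{1}] r1c1 has the single candidate 1. So r1c1=1.
Step 10. [r1c3∈{2}] only 2 remains possible at r1c3, so r1c3=2.

Answer: 1 3 2 4 / 4 2 3 1 / 2 4 1 3 / 3 1 4 2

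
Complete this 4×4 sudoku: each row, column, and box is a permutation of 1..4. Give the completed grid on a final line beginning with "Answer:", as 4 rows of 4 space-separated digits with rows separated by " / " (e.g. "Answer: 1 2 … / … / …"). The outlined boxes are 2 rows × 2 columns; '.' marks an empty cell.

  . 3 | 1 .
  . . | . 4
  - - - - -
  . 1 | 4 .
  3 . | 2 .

Step 1. [r3c1∈{2}] r3c1's peers cover all but 2. So r3c1=2.
Step 2. [r2c1∈{1}] r2c1's peers cover all but 1, so r2c1=1.
Step 3. [r4c4∈{1}] only 1 remains possible at r4c4 ⇒ r4c4=1.
Step 4. [r1c4∈{2}] nothing but 2 survives at r1c4, so r1c4=2.
Step 5. [r3c4∈{3}] r3c4 has the single candidate 3. So r3c4=3.
Step 6. [r4c2∈{4}] r4c2's peers cover all but 4, so r4c2=4.
Step 7. [r1c1∈{4}] nothing but 4 survives at r1c1 ⇒ r1c1=4.
Step 8. [r2c3∈{3}] only 3 remains possible at r2c3 ⇒ r2c3=3.
Step 9. [r2c2∈{2}] nothing but 2 survives at r2c2, so r2c2=2.

Answer: 4 3 1 2 / 1 2 3 4 / 2 1 4 3 / 3 4 2 1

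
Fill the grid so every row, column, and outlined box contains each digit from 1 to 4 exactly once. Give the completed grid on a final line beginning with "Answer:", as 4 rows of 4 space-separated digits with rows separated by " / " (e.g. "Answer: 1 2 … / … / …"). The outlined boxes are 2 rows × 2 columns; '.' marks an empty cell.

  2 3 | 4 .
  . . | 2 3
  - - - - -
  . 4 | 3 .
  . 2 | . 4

Step 1. [r3c1∈{1}] nothing but 1 survives at r3c1, so r3c1=1.
Step 2. [r2c2∈{1}] r2c2's peers cover all but 1. So r2c2=1.
Step 3. [r2c1∈{4}] r2c1 has the single candidate 4 ⇒ r2c1=4.
Step 4. [r4c1∈{3}] r4c1's peers cover all but 3, so r4c1=3.
Step 5. [r4c3∈{1}] r4c3 is down to just 1 ⇒ r4c3=1.
Step 6. [r1c4∈{1}] only 1 remains possible at r1c4. So r1c4=1.
Step 7. [r3c4∈{2}] nothing but 2 survives at r3c4. So r3c4=2.

Answer: 2 3 4 1 / 4 1 2 3 / 1 4 3 2 / 3 2 1 4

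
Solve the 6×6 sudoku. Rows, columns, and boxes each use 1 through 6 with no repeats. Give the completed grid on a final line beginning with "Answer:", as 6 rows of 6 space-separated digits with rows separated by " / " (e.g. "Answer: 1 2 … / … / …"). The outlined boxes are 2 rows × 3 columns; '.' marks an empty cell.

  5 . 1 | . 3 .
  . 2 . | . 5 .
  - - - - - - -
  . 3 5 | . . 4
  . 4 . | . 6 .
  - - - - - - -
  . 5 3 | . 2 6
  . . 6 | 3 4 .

Step 1. [r5c4∈{1}] r5c4's peers cover all but 1. So r5c4=1.
Step 2. [r3c4∈{2}] nothing but 2 survives at r3c4, so r3c4=2.
Step 3. [r1c2∈{6}] r1c2 has the single candidate 6 ⇒ r1c2=6.
Step 4. [r4c6∈{1,3,5}] row 4 places 3 nowhere but r4c6. So r4c6=3.
Step 5. [r4c1∈{1,2}] 1 has one home in row 4: r4c1 ⇒ r4c1=1.
Step 6. [r2c3∈{4}] only 4 remains possible at r2c3 ⇒ r2c3=4.
Step 7. [r6c6∈{5}] r6c6 has the single candidate 5 ⇒ r6c6=5.
Step 8. [r6c1∈{2}] nothing but 2 survives at r6c1 ⇒ r6c1=2.
Step 9. [r3c1∈{6}] r3c1 is down to just 6, so r3c1=6.
Step 10. [r5c1∈{4}] only 4 remains possible at r5c1 ⇒ r5c1=4.
Step 11. [r1c4∈{4}] r1c4 has the single candidate 4. So r1c4=4.
Step 12. [r2c1∈{3}] r2c1 has the single candidate 3. So r2c1=3.
Step 13. [r2c6∈{1}] r2c6's peers cover all but 1 ⇒ r2c6=1.
Step 14. [r6c2∈{1}] r6c2's peers cover all but 1, so r6c2=1.
Step 15. [r4c4∈{5}] r4c4 has the single candidate 5 ⇒ r4c4=5.
Step 16. [r4c3∈{2}] r4c3 is down to just 2 ⇒ r4c3=2.
Step 17. [r3c5∈{1}] r3c5's peers cover all but 1, so r3c5=1.
Step 18. [r2c4∈{6}] only 6 remains possible at r2c4 ⇒ r2c4=6.
Step 19. [r1c6∈{2}] r1c6 has the single candidate 2 ⇒ r1c6=2.

Answer: 5 6 1 4 3 2 / 3 2 4 6 5 1 / 6 3 5 2 1 4 / 1 4 2 5 6 3 / 4 5 3 1 2 6 / 2 1 6 3 4 5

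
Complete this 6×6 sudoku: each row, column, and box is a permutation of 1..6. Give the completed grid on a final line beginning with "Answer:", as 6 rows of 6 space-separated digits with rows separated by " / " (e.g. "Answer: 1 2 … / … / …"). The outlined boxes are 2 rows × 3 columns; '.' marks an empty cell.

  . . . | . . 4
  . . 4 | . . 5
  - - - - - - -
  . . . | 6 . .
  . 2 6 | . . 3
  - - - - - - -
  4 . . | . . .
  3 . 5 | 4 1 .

Step 1. [r5c3∈{1,2}] in box 5, 2 fits only at r5c3, so r5c3=2.
Step 2. [r3c6∈{1,2}] col 6 places 1 nowhere but r3c6, so r3c6=1.
Step 3. [r1c3∈{1,3}] col 3 places 1 nowhere but r1c3. So r1c3=1.
Step 4. [r3c1∈{5}] r3c1 has the single candidate 5. So r3c1=5.
Step 5. [r6c2∈{6}] r6c2 is down to just 6. So r6c2=6.
Step 6. [r2c2∈{3}] r2c2 is down to just 3. So r2c2=3.
Step 7. [r3c5∈{2,4}] r3c5 is the only open cell in row 3 admitting 2, so r3c5=2.
Step 8. [r2c5∈{6}] r2c5 has the single candidate 6, so r2c5=6.
Step 9. [r2c1∈{2}] nothing but 2 survives at r2c1, so r2c1=2.
Step 10. [r1c5∈{3}] r1c5 is down to just 3, so r1c5=3.
Step 11. [r4c4∈{5}] r4c4 has the single candidate 5. So r4c4=5.
Step 12. [r3c2∈{4}] nothing but 4 survives at r3c2, so r3c2=4.
Step 13. [r5c2∈{1}] r5c2's peers cover all but 1. So r5c2=1.
Step 14. [r3c3∈{3}] r3c3 has the single candidate 3 ⇒ r3c3=3.
Step 15. [r1c4∈{2}] only 2 remains possible at r1c4 ⇒ r1c4=2.
Step 16. [r5c6∈{6}] r5c6 has the single candidate 6 ⇒ r5c6=6.
Step 17. [r4c5∈{4}] r4c5 has the single candidate 4, so r4c5=4.
Step 18. [r1c1∈{6}] only 6 remains possible at r1c1 ⇒ r1c1=6.
Step 19. [r5c5∈{5}] nothing but 5 survives at r5c5 ⇒ r5c5=5.
Step 20. [r5c4∈{3}] r5c4 is down to just 3, so r5c4=3.
Step 21. [r2c4∈{1}] nothing but 1 survives at r2c4. So r2c4=1.
Step 22. [r6c6∈{2}] nothing but 2 survives at r6c6, so r6c6=2.
Step 23. [r1c2∈{5}] only 5 remains possible at r1c2, so r1c2=5.
Step 24. [r4c1∈{1}] r4c1 is down to just 1. So r4c1=1.

Answer: 6 5 1 2 3 4 / 2 3 4 1 6 5 / 5 4 3 6 2 1 / 1 2 6 5 4 3 / 4 1 2 3 5 6 / 3 6 5 4 1 2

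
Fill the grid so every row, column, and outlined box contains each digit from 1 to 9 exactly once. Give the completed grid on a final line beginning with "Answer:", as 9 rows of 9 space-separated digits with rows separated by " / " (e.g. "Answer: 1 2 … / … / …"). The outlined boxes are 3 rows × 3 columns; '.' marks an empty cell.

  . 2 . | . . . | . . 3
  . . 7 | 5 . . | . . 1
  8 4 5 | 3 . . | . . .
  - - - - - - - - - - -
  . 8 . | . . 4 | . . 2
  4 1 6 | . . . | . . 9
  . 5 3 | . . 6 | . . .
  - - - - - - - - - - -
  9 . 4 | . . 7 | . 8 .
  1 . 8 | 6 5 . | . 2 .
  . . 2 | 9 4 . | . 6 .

Step 1. [r6c5∈{1,2,7,8,9}] row 6 places 9 nowhere but r6c5, so r6c5=9.
Step 2. [r4c7∈{1,3,5,6,7}] across row 4, 6 lands solely at r4c7 ⇒ r4c7=6.
Step 3. [r4c8∈{1,3,5,7}] r4c8 is the only open cell in row 4 admitting 5. So r4c8=5.
Step 4. [r1c7∈{4,5,7,8,9}] row 1 places 5 nowhere but r1c7 ⇒ r1c7=5.
Step 5. [r2c7∈{2,4,8,9}] 8 has one home in box 3: r2c7. So r2c7=8.
Step 6. [r2c2∈{3,6,9}] col 2 places 9 nowhere but r2c2 ⇒ r2c2=9.
Step 7. [r8c6∈{3}] r8c6 has the single candidate 3, so r8c6=3.
Step 8. [r8c2∈{7}] r8c2 is down to just 7. So r8c2=7.
Step 9. [r2c6∈{2}] r2c6's peers cover all but 2, so r2c6=2.
Step 10. [r6c8∈{1,4,7}] 1 has one home in col 8: r6c8 ⇒ r6c8=1.
Step 11. [r1c4∈{1,4,7,8}] in col 4, 4 fits only at r1c4 ⇒ r1c4=4.
Step 12. [r5c8∈{3,7}] col 8 places 3 nowhere but r5c8. So r5c8=3.
Step 13. [r5c7∈{7}] r5c7 is down to just 7, so r5c7=7.
Step 14. [r2c5∈{6}] only 6 remains possible at r2c5, so r2c5=6.
Step 15. [r9c2∈{3}] only 3 remains possible at r9c2. So r9c2=3.
Step 16. [r4c1∈{7}] only 7 remains possible at r4c1 ⇒ r4c1=7.
Step 17. [r9c6∈{1,8}] r9c6 is the only open cell in row 9 admitting 8 ⇒ r9c6=8.
Step 18. [r1c5∈{1,7,8}] 8 has one home in row 1: r1c5 ⇒ r1c5=8.
Step 19. [r1c8∈{7,9}] r1c8 is the only open cell in row 1 admitting 7. So r1c8=7.
Step 20. [r5c5∈{2}] nothing but 2 survives at r5c5. So r5c5=2.
Step 21. [r7c5∈{1}] r7c5 is down to just 1, so r7c5=1.
Step 22. [r3c8∈{9}] r3c8's peers cover all but 9. So r3c8=9.
Step 23. [r6c9∈{4,8}] 8 has one home in col 9: r6c9. So r6c9=8.
Step 24. [r3c6∈{1}] r3c6 is down to just 1 ⇒ r3c6=1.
Step 25. [r9c1∈{5}] r9c1 is down to just 5 ⇒ r9c1=5.
Step 26. [r6c7∈{4}] r6c7's peers cover all but 4 ⇒ r6c7=4.
Step 27. [r7c7∈{3}] r7c7 is down to just 3, so r7c7=3.
Step 28. [r4c3∈{9}] r4c3 is down to just 9. So r4c3=9.
Step 29. [r8c9∈{4}] r8c9 has the single candidate 4, so r8c9=4.
Step 30. [r9c7∈{1}] r9c7 has the single candidate 1. So r9c7=1.
Step 31. [r2c8∈{4}] only 4 remains possible at r2c8, so r2c8=4.
Step 32. [r2c1∈{3}] r2c1's peers cover all but 3. So r2c1=3.
Step 33. [r6c4∈{7}] nothing but 7 survives at r6c4, so r6c4=7.
Step 34. [r4c4∈{1}] r4c4's peers cover all but 1. So r4c4=1.
Step 35. [r1c3∈{1}] r1c3's peers cover all but 1. So r1c3=1.
Step 36. [r6c1∈{2}] nothing but 2 survives at r6c1, so r6c1=2.
Step 37. [r1c1∈{6}] nothing but 6 survives at r1c1 ⇒ r1c1=6.
Step 38. [r3c7∈{2}] nothing but 2 survives at r3c7 ⇒ r3c7=2.
Step 39. [r3c5∈{7}] only 7 remains possible at r3c5 ⇒ r3c5=7.
Step 40. [r5c6∈{5}] only 5 remains possible at r5c6, so r5c6=5.
Step 41. [r7c2∈{6}] only 6 remains possible at r7c2. So r7c2=6.
Step 42. [r9c9∈{7}] nothing but 7 survives at r9c9, so r9c9=7.
Step 43. [r8c7∈{9}] only 9 remains possible at r8c7. So r8c7=9.
Step 44. [r5c4∈{8}] r5c4's peers cover all but 8. So r5c4=8.
Step 45. [r3c9∈{6}] only 6 remains possible at r3c9, so r3c9=6.
Step 46. [r7c4∈{2}] nothing but 2 survives at r7c4 ⇒ r7c4=2.
Step 47. [r7c9∈{5}] r7c9 has the single candidate 5, so r7c9=5.
Step 48. [r4c5∈{3}] r4c5 is down to just 3. So r4c5=3.
Step 49. [r1c6∈{9}] only 9 remains possible at r1c6. So r1c6=9.

Answer: 6 2 1 4 8 9 5 7 3 / 3 9 7 5 6 2 8 4 1 / 8 4 5 3 7 1 2 9 6 / 7 8 9 1 3 4 6 5 2 / 4 1 6 8 2 5 7 3 9 / 2 5 3 7 9 6 4 1 8 / 9 6 4 2 1 7 3 8 5 / 1 7 8 6 5 3 9 2 4 / 5 3 2 9 4 8 1 6 7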